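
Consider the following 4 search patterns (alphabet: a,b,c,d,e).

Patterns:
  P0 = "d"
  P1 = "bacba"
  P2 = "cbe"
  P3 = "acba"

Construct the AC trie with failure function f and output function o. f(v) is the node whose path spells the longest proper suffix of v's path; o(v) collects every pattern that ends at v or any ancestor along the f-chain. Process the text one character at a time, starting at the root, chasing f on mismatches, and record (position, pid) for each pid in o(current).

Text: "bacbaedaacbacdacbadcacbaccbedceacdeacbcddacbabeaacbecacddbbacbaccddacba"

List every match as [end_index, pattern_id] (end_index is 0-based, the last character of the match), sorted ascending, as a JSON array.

Build automaton:
Trie (insert patterns):
  n0 'ε': a→10 b→2 c→7 d→1
  n1 'd': ·  [P0 ends]
  n2 'b': a→3
  n3 'ba': c→4
  n4 'bac': b→5
  n5 'bacb': a→6
  n6 'bacba': ·  [P1 ends]
  n7 'c': b→8
  n8 'cb': e→9
  n9 'cbe': ·  [P2 ends]
  n10 'a': c→11
  n11 'ac': b→12
  n12 'acb': a→13
  n13 'acba': ·  [P3 ends]

Failure links (BFS by depth):
  n1('d'): parent n0 fail=0; on 'd' 0 → fail=0;  out {0}∪∅={0}
  n2('b'): parent n0 fail=0; on 'b' 0 → fail=0;  out ∅∪∅=∅
  n7('c'): parent n0 fail=0; on 'c' 0 → fail=0;  out ∅∪∅=∅
  n10('a'): parent n0 fail=0; on 'a' 0 → fail=0;  out ∅∪∅=∅
  n3('ba'): parent n2 fail=0; on 'a' 0 → fail=10;  out ∅∪∅=∅
  n8('cb'): parent n7 fail=0; on 'b' 0 → fail=2;  out ∅∪∅=∅
  n11('ac'): parent n10 fail=0; on 'c' 0 → fail=7;  out ∅∪∅=∅
  n4('bac'): parent n3 fail=10; on 'c' 10 → fail=11;  out ∅∪∅=∅
  n9('cbe'): parent n8 fail=2; on 'e' 2→0 → fail=0;  out {2}∪∅={2}
  n12('acb'): parent n11 fail=7; on 'b' 7 → fail=8;  out ∅∪∅=∅
  n5('bacb'): parent n4 fail=11; on 'b' 11 → fail=12;  out ∅∪∅=∅
  n13('acba'): parent n12 fail=8; on 'a' 8→2 → fail=3;  out {3}∪∅={3}
  n6('bacba'): parent n5 fail=12; on 'a' 12 → fail=13;  out {1}∪{3}={1,3}

Text stream:
pos 0 'b': at 2
pos 1 'a': at 3
pos 2 'c': at 4
pos 3 'b': at 5
pos 4 'a': at 6  ** P1@[0:4],P3@[1:4]
pos 5 'e': at 0 ·f
pos 6 'd': at 1  ** P0@[6:6]
pos 7 'a': at 10 ·f
pos 8 'a': at 10 ·f
pos 9 'c': at 11
pos 10 'b': at 12
pos 11 'a': at 13  ** P3@[8:11]
pos 12 'c': at 4 ·f
pos 13 'd': at 1 ·f  ** P0@[13:13]
pos 14 'a': at 10 ·f
pos 15 'c': at 11
pos 16 'b': at 12
pos 17 'a': at 13  ** P3@[14:17]
pos 18 'd': at 1 ·f  ** P0@[18:18]
pos 19 'c': at 7 ·f
pos 20 'a': at 10 ·f
pos 21 'c': at 11
pos 22 'b': at 12
pos 23 'a': at 13  ** P3@[20:23]
pos 24 'c': at 4 ·f
pos 25 'c': at 7 ·f
pos 26 'b': at 8
pos 27 'e': at 9  ** P2@[25:27]
pos 28 'd': at 1 ·f  ** P0@[28:28]
pos 29 'c': at 7 ·f
pos 30 'e': at 0 ·f
pos 31 'a': at 10
pos 32 'c': at 11
pos 33 'd': at 1 ·f  ** P0@[33:33]
pos 34 'e': at 0 ·f
pos 35 'a': at 10
pos 36 'c': at 11
pos 37 'b': at 12
pos 38 'c': at 7 ·f
pos 39 'd': at 1 ·f  ** P0@[39:39]
pos 40 'd': at 1 ·f  ** P0@[40:40]
pos 41 'a': at 10 ·f
pos 42 'c': at 11
pos 43 'b': at 12
pos 44 'a': at 13  ** P3@[41:44]
pos 45 'b': at 2 ·f
pos 46 'e': at 0 ·f
pos 47 'a': at 10
pos 48 'a': at 10 ·f
pos 49 'c': at 11
pos 50 'b': at 12
pos 51 'e': at 9 ·f  ** P2@[49:51]
pos 52 'c': at 7 ·f
pos 53 'a': at 10 ·f
pos 54 'c': at 11
pos 55 'd': at 1 ·f  ** P0@[55:55]
pos 56 'd': at 1 ·f  ** P0@[56:56]
pos 57 'b': at 2 ·f
pos 58 'b': at 2 ·f
pos 59 'a': at 3
pos 60 'c': at 4
pos 61 'b': at 5
pos 62 'a': at 6  ** P1@[58:62],P3@[59:62]
pos 63 'c': at 4 ·f
pos 64 'c': at 7 ·f
pos 65 'd': at 1 ·f  ** P0@[65:65]
pos 66 'd': at 1 ·f  ** P0@[66:66]
pos 67 'a': at 10 ·f
pos 68 'c': at 11
pos 69 'b': at 12
pos 70 'a': at 13  ** P3@[67:70]

Result: [[4,1],[4,3],[6,0],[11,3],[13,0],[17,3],[18,0],[23,3],[27,2],[28,0],[33,0],[39,0],[40,0],[44,3],[51,2],[55,0],[56,0],[62,1],[62,3],[65,0],[66,0],[70,3]]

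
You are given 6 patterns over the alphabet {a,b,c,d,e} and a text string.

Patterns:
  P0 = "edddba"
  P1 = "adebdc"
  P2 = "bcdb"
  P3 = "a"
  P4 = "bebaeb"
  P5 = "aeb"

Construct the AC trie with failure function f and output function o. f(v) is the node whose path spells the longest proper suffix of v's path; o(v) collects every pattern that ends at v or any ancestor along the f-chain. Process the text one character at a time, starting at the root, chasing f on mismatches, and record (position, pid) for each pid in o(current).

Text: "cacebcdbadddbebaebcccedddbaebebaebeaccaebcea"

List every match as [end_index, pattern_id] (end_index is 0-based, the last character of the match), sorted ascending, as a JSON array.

Construct AC machine:
Trie nodes:
  0='ε' goto a→7 b→13 e→1
  1='e' goto d→2
  2='ed' goto d→3
  3='edd' goto d→4
  4='eddd' goto b→5
  5='edddb' goto a→6
  6='edddba' goto ·  [P0 ends]
  7='a' goto d→8 e→22  [P3 ends]
  8='ad' goto e→9
  9='ade' goto b→10
  10='adeb' goto d→11
  11='adebd' goto c→12
  12='adebdc' goto ·  [P1 ends]
  13='b' goto c→14 e→17
  14='bc' goto d→15
  15='bcd' goto b→16
  16='bcdb' goto ·  [P2 ends]
  17='be' goto b→18
  18='beb' goto a→19
  19='beba' goto e→20
  20='bebae' goto b→21
  21='bebaeb' goto ·  [P4 ends]
  22='ae' goto b→23
  23='aeb' goto ·  [P5 ends]

BFS fail/out derivation:
  n1('e'): parent n0 fail=0; on 'e' 0 → fail=0;  out ∅∪∅=∅
  n7('a'): parent n0 fail=0; on 'a' 0 → fail=0;  out {3}∪∅={3}
  n13('b'): parent n0 fail=0; on 'b' 0 → fail=0;  out ∅∪∅=∅
  n2('ed'): parent n1 fail=0; on 'd' 0 → fail=0;  out ∅∪∅=∅
  n8('ad'): parent n7 fail=0; on 'd' 0 → fail=0;  out ∅∪∅=∅
  n14('bc'): parent n13 fail=0; on 'c' 0 → fail=0;  out ∅∪∅=∅
  n17('be'): parent n13 fail=0; on 'e' 0 → fail=1;  out ∅∪∅=∅
  n22('ae'): parent n7 fail=0; on 'e' 0 → fail=1;  out ∅∪∅=∅
  n3('edd'): parent n2 fail=0; on 'd' 0 → fail=0;  out ∅∪∅=∅
  n9('ade'): parent n8 fail=0; on 'e' 0 → fail=1;  out ∅∪∅=∅
  n15('bcd'): parent n14 fail=0; on 'd' 0 → fail=0;  out ∅∪∅=∅
  n18('beb'): parent n17 fail=1; on 'b' 1→0 → fail=13;  out ∅∪∅=∅
  n23('aeb'): parent n22 fail=1; on 'b' 1→0 → fail=13;  out {5}∪∅={5}
  n4('eddd'): parent n3 fail=0; on 'd' 0 → fail=0;  out ∅∪∅=∅
  n10('adeb'): parent n9 fail=1; on 'b' 1→0 → fail=13;  out ∅∪∅=∅
  n16('bcdb'): parent n15 fail=0; on 'b' 0 → fail=13;  out {2}∪∅={2}
  n19('beba'): parent n18 fail=13; on 'a' 13→0 → fail=7;  out ∅∪{3}={3}
  n5('edddb'): parent n4 fail=0; on 'b' 0 → fail=13;  out ∅∪∅=∅
  n11('adebd'): parent n10 fail=13; on 'd' 13→0 → fail=0;  out ∅∪∅=∅
  n20('bebae'): parent n19 fail=7; on 'e' 7 → fail=22;  out ∅∪∅=∅
  n6('edddba'): parent n5 fail=13; on 'a' 13→0 → fail=7;  out {0}∪{3}={0,3}
  n12('adebdc'): parent n11 fail=0; on 'c' 0 → fail=0;  out {1}∪∅={1}
  n21('bebaeb'): parent n20 fail=22; on 'b' 22 → fail=23;  out {4}∪{5}={4,5}

Text stream:
i=0 'c': node 0→0
i=1 'a': node 0→7  ** P3@[1:1]
i=2 'c': node 7→0 ·f
i=3 'e': node 0→1
i=4 'b': node 1→13 ·f
i=5 'c': node 13→14
i=6 'd': node 14→15
i=7 'b': node 15→16  ** P2@[4:7]
i=8 'a': node 16→7 ·f  ** P3@[8:8]
i=9 'd': node 7→8
i=10 'd': node 8→0 ·f
i=11 'd': node 0→0
i=12 'b': node 0→13
i=13 'e': node 13→17
i=14 'b': node 17→18
i=15 'a': node 18→19  ** P3@[15:15]
i=16 'e': node 19→20
i=17 'b': node 20→21  ** P4@[12:17],P5@[15:17]
i=18 'c': node 21→14 ·f
i=19 'c': node 14→0 ·f
i=20 'c': node 0→0
i=21 'e': node 0→1
i=22 'd': node 1→2
i=23 'd': node 2→3
i=24 'd': node 3→4
i=25 'b': node 4→5
i=26 'a': node 5→6  ** P0@[21:26],P3@[26:26]
i=27 'e': node 6→22 ·f
i=28 'b': node 22→23  ** P5@[26:28]
i=29 'e': node 23→17 ·f
i=30 'b': node 17→18
i=31 'a': node 18→19  ** P3@[31:31]
i=32 'e': node 19→20
i=33 'b': node 20→21  ** P4@[28:33],P5@[31:33]
i=34 'e': node 21→17 ·f
i=35 'a': node 17→7 ·f  ** P3@[35:35]
i=36 'c': node 7→0 ·f
i=37 'c': node 0→0
i=38 'a': node 0→7  ** P3@[38:38]
i=39 'e': node 7→22
i=40 'b': node 22→23  ** P5@[38:40]
i=41 'c': node 23→14 ·f
i=42 'e': node 14→1 ·f
i=43 'a': node 1→7 ·f  ** P3@[43:43]

All matches (sorted): [[1,3],[7,2],[8,3],[15,3],[17,4],[17,5],[26,0],[26,3],[28,5],[31,3],[33,4],[33,5],[35,3],[38,3],[40,5],[43,3]]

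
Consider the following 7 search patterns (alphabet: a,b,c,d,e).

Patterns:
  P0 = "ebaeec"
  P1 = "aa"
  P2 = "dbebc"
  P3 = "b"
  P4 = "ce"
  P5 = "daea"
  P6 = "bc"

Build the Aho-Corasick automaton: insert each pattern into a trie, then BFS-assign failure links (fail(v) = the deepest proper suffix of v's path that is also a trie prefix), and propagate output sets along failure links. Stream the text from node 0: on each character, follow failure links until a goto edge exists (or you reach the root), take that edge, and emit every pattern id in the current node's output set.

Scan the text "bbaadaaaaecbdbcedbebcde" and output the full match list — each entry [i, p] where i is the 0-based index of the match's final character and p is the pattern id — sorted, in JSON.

Build automaton:
Trie nodes:
  n0 'ε': a→7 b→14 c→15 d→9 e→1
  n1 'e': b→2
  n2 'eb': a→3
  n3 'eba': e→4
  n4 'ebae': e→5
  n5 'ebaee': c→6
  n6 'ebaeec': ·  [P0 ends]
  n7 'a': a→8
  n8 'aa': ·  [P1 ends]
  n9 'd': a→17 b→10
  n10 'db': e→11
  n11 'dbe': b→12
  n12 'dbeb': c→13
  n13 'dbebc': ·  [P2 ends]
  n14 'b': c→20  [P3 ends]
  n15 'c': e→16
  n16 'ce': ·  [P4 ends]
  n17 'da': e→18
  n18 'dae': a→19
  n19 'daea': ·  [P5 ends]
  n20 'bc': ·  [P6 ends]

BFS fail/out derivation:
  n1('e'): parent n0 fail=0; on 'e' 0 → fail=0;  out ∅∪∅=∅
  n7('a'): parent n0 fail=0; on 'a' 0 → fail=0;  out ∅∪∅=∅
  n9('d'): parent n0 fail=0; on 'd' 0 → fail=0;  out ∅∪∅=∅
  n14('b'): parent n0 fail=0; on 'b' 0 → fail=0;  out {3}∪∅={3}
  n15('c'): parent n0 fail=0; on 'c' 0 → fail=0;  out ∅∪∅=∅
  n2('eb'): parent n1 fail=0; on 'b' 0 → fail=14;  out ∅∪{3}={3}
  n8('aa'): parent n7 fail=0; on 'a' 0 → fail=7;  out {1}∪∅={1}
  n10('db'): parent n9 fail=0; on 'b' 0 → fail=14;  out ∅∪{3}={3}
  n16('ce'): parent n15 fail=0; on 'e' 0 → fail=1;  out {4}∪∅={4}
  n17('da'): parent n9 fail=0; on 'a' 0 → fail=7;  out ∅∪∅=∅
  n20('bc'): parent n14 fail=0; on 'c' 0 → fail=15;  out {6}∪∅={6}
  n3('eba'): parent n2 fail=14; on 'a' 14→0 → fail=7;  out ∅∪∅=∅
  n11('dbe'): parent n10 fail=14; on 'e' 14→0 → fail=1;  out ∅∪∅=∅
  n18('dae'): parent n17 fail=7; on 'e' 7→0 → fail=1;  out ∅∪∅=∅
  n4('ebae'): parent n3 fail=7; on 'e' 7→0 → fail=1;  out ∅∪∅=∅
  n12('dbeb'): parent n11 fail=1; on 'b' 1 → fail=2;  out ∅∪{3}={3}
  n19('daea'): parent n18 fail=1; on 'a' 1→0 → fail=7;  out {5}∪∅={5}
  n5('ebaee'): parent n4 fail=1; on 'e' 1→0 → fail=1;  out ∅∪∅=∅
  n13('dbebc'): parent n12 fail=2; on 'c' 2→14 → fail=20;  out {2}∪{6}={2,6}
  n6('ebaeec'): parent n5 fail=1; on 'c' 1→0 → fail=15;  out {0}∪∅={0}

Scan:
[0] read 'b'  n0⇒n14  → match P3@[0:0]
[1] read 'b'  n14⇒n14 (fail-walked)  → match P3@[1:1]
[2] read 'a'  n14⇒n7 (fail-walked)
[3] read 'a'  n7⇒n8  → match P1@[2:3]
[4] read 'd'  n8⇒n9 (fail-walked)
[5] read 'a'  n9⇒n17
[6] read 'a'  n17⇒n8 (fail-walked)  → match P1@[5:6]
[7] read 'a'  n8⇒n8 (fail-walked)  → match P1@[6:7]
[8] read 'a'  n8⇒n8 (fail-walked)  → match P1@[7:8]
[9] read 'e'  n8⇒n1 (fail-walked)
[10] read 'c'  n1⇒n15 (fail-walked)
[11] read 'b'  n15⇒n14 (fail-walked)  → match P3@[11:11]
[12] read 'd'  n14⇒n9 (fail-walked)
[13] read 'b'  n9⇒n10  → match P3@[13:13]
[14] read 'c'  n10⇒n20 (fail-walked)  → match P6@[13:14]
[15] read 'e'  n20⇒n16 (fail-walked)  → match P4@[14:15]
[16] read 'd'  n16⇒n9 (fail-walked)
[17] read 'b'  n9⇒n10  → match P3@[17:17]
[18] read 'e'  n10⇒n11
[19] read 'b'  n11⇒n12  → match P3@[19:19]
[20] read 'c'  n12⇒n13  → match P2@[16:20],P6@[19:20]
[21] read 'd'  n13⇒n9 (fail-walked)
[22] read 'e'  n9⇒n1 (fail-walked)

Matches: [[0,3],[1,3],[3,1],[6,1],[7,1],[8,1],[11,3],[13,3],[14,6],[15,4],[17,3],[19,3],[20,2],[20,6]]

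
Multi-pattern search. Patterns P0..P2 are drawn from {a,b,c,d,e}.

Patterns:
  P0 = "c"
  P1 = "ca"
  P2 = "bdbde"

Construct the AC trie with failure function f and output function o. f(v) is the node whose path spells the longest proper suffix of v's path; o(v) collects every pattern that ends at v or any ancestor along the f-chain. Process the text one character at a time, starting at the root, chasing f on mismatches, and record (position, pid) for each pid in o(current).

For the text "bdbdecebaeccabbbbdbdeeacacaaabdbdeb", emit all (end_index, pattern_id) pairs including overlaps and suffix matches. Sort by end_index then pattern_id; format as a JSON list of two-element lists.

Build:
Trie nodes:
  0='ε' goto b→3 c→1
  1='c' goto a→2  [P0 ends]
  2='ca' goto ·  [P1 ends]
  3='b' goto d→4
  4='bd' goto b→5
  5='bdb' goto d→6
  6='bdbd' goto e→7
  7='bdbde' goto ·  [P2 ends]

Failure links (BFS by depth):
  n1('c'): parent n0 fail=0; on 'c' 0 → fail=0;  out {0}∪∅={0}
  n3('b'): parent n0 fail=0; on 'b' 0 → fail=0;  out ∅∪∅=∅
  n2('ca'): parent n1 fail=0; on 'a' 0 → fail=0;  out {1}∪∅={1}
  n4('bd'): parent n3 fail=0; on 'd' 0 → fail=0;  out ∅∪∅=∅
  n5('bdb'): parent n4 fail=0; on 'b' 0 → fail=3;  out ∅∪∅=∅
  n6('bdbd'): parent n5 fail=3; on 'd' 3 → fail=4;  out ∅∪∅=∅
  n7('bdbde'): parent n6 fail=4; on 'e' 4→0 → fail=0;  out {2}∪∅={2}

Scan:
pos 0 'b': at 3
pos 1 'd': at 4
pos 2 'b': at 5
pos 3 'd': at 6
pos 4 'e': at 7  → match P2@[0:4]
pos 5 'c': at 1 (via fail)  → match P0@[5:5]
pos 6 'e': at 0 (via fail)
pos 7 'b': at 3
pos 8 'a': at 0 (via fail)
pos 9 'e': at 0
pos 10 'c': at 1  → match P0@[10:10]
pos 11 'c': at 1 (via fail)  → match P0@[11:11]
pos 12 'a': at 2  → match P1@[11:12]
pos 13 'b': at 3 (via fail)
pos 14 'b': at 3 (via fail)
pos 15 'b': at 3 (via fail)
pos 16 'b': at 3 (via fail)
pos 17 'd': at 4
pos 18 'b': at 5
pos 19 'd': at 6
pos 20 'e': at 7  → match P2@[16:20]
pos 21 'e': at 0 (via fail)
pos 22 'a': at 0
pos 23 'c': at 1  → match P0@[23:23]
pos 24 'a': at 2  → match P1@[23:24]
pos 25 'c': at 1 (via fail)  → match P0@[25:25]
pos 26 'a': at 2  → match P1@[25:26]
pos 27 'a': at 0 (via fail)
pos 28 'a': at 0
pos 29 'b': at 3
pos 30 'd': at 4
pos 31 'b': at 5
pos 32 'd': at 6
pos 33 'e': at 7  → match P2@[29:33]
pos 34 'b': at 3 (via fail)

All matches (sorted): [[4,2],[5,0],[10,0],[11,0],[12,1],[20,2],[23,0],[24,1],[25,0],[26,1],[33,2]]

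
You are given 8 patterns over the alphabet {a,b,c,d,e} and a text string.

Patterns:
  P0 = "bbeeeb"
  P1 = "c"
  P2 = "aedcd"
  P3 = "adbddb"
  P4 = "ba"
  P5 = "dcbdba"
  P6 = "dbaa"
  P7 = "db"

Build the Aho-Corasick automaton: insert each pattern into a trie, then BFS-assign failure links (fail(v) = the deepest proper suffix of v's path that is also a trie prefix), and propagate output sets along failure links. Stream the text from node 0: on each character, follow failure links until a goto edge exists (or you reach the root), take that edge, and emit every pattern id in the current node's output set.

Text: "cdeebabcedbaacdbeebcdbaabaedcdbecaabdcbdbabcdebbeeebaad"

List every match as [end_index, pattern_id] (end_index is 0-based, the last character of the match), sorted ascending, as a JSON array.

Build automaton:
Trie (insert patterns):
  n0 'ε': a→8 b→1 c→7 d→19
  n1 'b': a→18 b→2
  n2 'bb': e→3
  n3 'bbe': e→4
  n4 'bbee': e→5
  n5 'bbeee': b→6
  n6 'bbeeeb': ·  [P0 ends]
  n7 'c': ·  [P1 ends]
  n8 'a': d→13 e→9
  n9 'ae': d→10
  n10 'aed': c→11
  n11 'aedc': d→12
  n12 'aedcd': ·  [P2 ends]
  n13 'ad': b→14
  n14 'adb': d→15
  n15 'adbd': d→16
  n16 'adbdd': b→17
  n17 'adbddb': ·  [P3 ends]
  n18 'ba': ·  [P4 ends]
  n19 'd': b→25 c→20
  n20 'dc': b→21
  n21 'dcb': d→22
  n22 'dcbd': b→23
  n23 'dcbdb': a→24
  n24 'dcbdba': ·  [P5 ends]
  n25 'db': a→26  [P7 ends]
  n26 'dba': a→27
  n27 'dbaa': ·  [P6 ends]

Failure links (BFS by depth):
  n1('b'): parent n0 fail=0; on 'b' 0 → fail=0;  out ∅∪∅=∅
  n7('c'): parent n0 fail=0; on 'c' 0 → fail=0;  out {1}∪∅={1}
  n8('a'): parent n0 fail=0; on 'a' 0 → fail=0;  out ∅∪∅=∅
  n19('d'): parent n0 fail=0; on 'd' 0 → fail=0;  out ∅∪∅=∅
  n2('bb'): parent n1 fail=0; on 'b' 0 → fail=1;  out ∅∪∅=∅
  n9('ae'): parent n8 fail=0; on 'e' 0 → fail=0;  out ∅∪∅=∅
  n13('ad'): parent n8 fail=0; on 'd' 0 → fail=19;  out ∅∪∅=∅
  n18('ba'): parent n1 fail=0; on 'a' 0 → fail=8;  out {4}∪∅={4}
  n20('dc'): parent n19 fail=0; on 'c' 0 → fail=7;  out ∅∪{1}={1}
  n25('db'): parent n19 fail=0; on 'b' 0 → fail=1;  out {7}∪∅={7}
  n3('bbe'): parent n2 fail=1; on 'e' 1→0 → fail=0;  out ∅∪∅=∅
  n10('aed'): parent n9 fail=0; on 'd' 0 → fail=19;  out ∅∪∅=∅
  n14('adb'): parent n13 fail=19; on 'b' 19 → fail=25;  out ∅∪{7}={7}
  n21('dcb'): parent n20 fail=7; on 'b' 7→0 → fail=1;  out ∅∪∅=∅
  n26('dba'): parent n25 fail=1; on 'a' 1 → fail=18;  out ∅∪{4}={4}
  n4('bbee'): parent n3 fail=0; on 'e' 0 → fail=0;  out ∅∪∅=∅
  n11('aedc'): parent n10 fail=19; on 'c' 19 → fail=20;  out ∅∪{1}={1}
  n15('adbd'): parent n14 fail=25; on 'd' 25→1→0 → fail=19;  out ∅∪∅=∅
  n22('dcbd'): parent n21 fail=1; on 'd' 1→0 → fail=19;  out ∅∪∅=∅
  n27('dbaa'): parent n26 fail=18; on 'a' 18→8→0 → fail=8;  out {6}∪∅={6}
  n5('bbeee'): parent n4 fail=0; on 'e' 0 → fail=0;  out ∅∪∅=∅
  n12('aedcd'): parent n11 fail=20; on 'd' 20→7→0 → fail=19;  out {2}∪∅={2}
  n16('adbdd'): parent n15 fail=19; on 'd' 19→0 → fail=19;  out ∅∪∅=∅
  n23('dcbdb'): parent n22 fail=19; on 'b' 19 → fail=25;  out ∅∪{7}={7}
  n6('bbeeeb'): parent n5 fail=0; on 'b' 0 → fail=1;  out {0}∪∅={0}
  n17('adbddb'): parent n16 fail=19; on 'b' 19 → fail=25;  out {3}∪{7}={3,7}
  n24('dcbdba'): parent n23 fail=25; on 'a' 25 → fail=26;  out {5}∪{4}={4,5}

Text stream:
[0] read 'c'  n0⇒n7  ** P1@[0:0]
[1] read 'd'  n7⇒n19 (via fail)
[2] read 'e'  n19⇒n0 (via fail)
[3] read 'e'  n0⇒n0
[4] read 'b'  n0⇒n1
[5] read 'a'  n1⇒n18  ** P4@[4:5]
[6] read 'b'  n18⇒n1 (via fail)
[7] read 'c'  n1⇒n7 (via fail)  ** P1@[7:7]
[8] read 'e'  n7⇒n0 (via fail)
[9] read 'd'  n0⇒n19
[10] read 'b'  n19⇒n25  ** P7@[9:10]
[11] read 'a'  n25⇒n26  ** P4@[10:11]
[12] read 'a'  n26⇒n27  ** P6@[9:12]
[13] read 'c'  n27⇒n7 (via fail)  ** P1@[13:13]
[14] read 'd'  n7⇒n19 (via fail)
[15] read 'b'  n19⇒n25  ** P7@[14:15]
[16] read 'e'  n25⇒n0 (via fail)
[17] read 'e'  n0⇒n0
[18] read 'b'  n0⇒n1
[19] read 'c'  n1⇒n7 (via fail)  ** P1@[19:19]
[20] read 'd'  n7⇒n19 (via fail)
[21] read 'b'  n19⇒n25  ** P7@[20:21]
[22] read 'a'  n25⇒n26  ** P4@[21:22]
[23] read 'a'  n26⇒n27  ** P6@[20:23]
[24] read 'b'  n27⇒n1 (via fail)
[25] read 'a'  n1⇒n18  ** P4@[24:25]
[26] read 'e'  n18⇒n9 (via fail)
[27] read 'd'  n9⇒n10
[28] read 'c'  n10⇒n11  ** P1@[28:28]
[29] read 'd'  n11⇒n12  ** P2@[25:29]
[30] read 'b'  n12⇒n25 (via fail)  ** P7@[29:30]
[31] read 'e'  n25⇒n0 (via fail)
[32] read 'c'  n0⇒n7  ** P1@[32:32]
[33] read 'a'  n7⇒n8 (via fail)
[34] read 'a'  n8⇒n8 (via fail)
[35] read 'b'  n8⇒n1 (via fail)
[36] read 'd'  n1⇒n19 (via fail)
[37] read 'c'  n19⇒n20  ** P1@[37:37]
[38] read 'b'  n20⇒n21
[39] read 'd'  n21⇒n22
[40] read 'b'  n22⇒n23  ** P7@[39:40]
[41] read 'a'  n23⇒n24  ** P4@[40:41],P5@[36:41]
[42] read 'b'  n24⇒n1 (via fail)
[43] read 'c'  n1⇒n7 (via fail)  ** P1@[43:43]
[44] read 'd'  n7⇒n19 (via fail)
[45] read 'e'  n19⇒n0 (via fail)
[46] read 'b'  n0⇒n1
[47] read 'b'  n1⇒n2
[48] read 'e'  n2⇒n3
[49] read 'e'  n3⇒n4
[50] read 'e'  n4⇒n5
[51] read 'b'  n5⇒n6  ** P0@[46:51]
[52] read 'a'  n6⇒n18 (via fail)  ** P4@[51:52]
[53] read 'a'  n18⇒n8 (via fail)
[54] read 'd'  n8⇒n13

All matches (sorted): [[0,1],[5,4],[7,1],[10,7],[11,4],[12,6],[13,1],[15,7],[19,1],[21,7],[22,4],[23,6],[25,4],[28,1],[29,2],[30,7],[32,1],[37,1],[40,7],[41,4],[41,5],[43,1],[51,0],[52,4]]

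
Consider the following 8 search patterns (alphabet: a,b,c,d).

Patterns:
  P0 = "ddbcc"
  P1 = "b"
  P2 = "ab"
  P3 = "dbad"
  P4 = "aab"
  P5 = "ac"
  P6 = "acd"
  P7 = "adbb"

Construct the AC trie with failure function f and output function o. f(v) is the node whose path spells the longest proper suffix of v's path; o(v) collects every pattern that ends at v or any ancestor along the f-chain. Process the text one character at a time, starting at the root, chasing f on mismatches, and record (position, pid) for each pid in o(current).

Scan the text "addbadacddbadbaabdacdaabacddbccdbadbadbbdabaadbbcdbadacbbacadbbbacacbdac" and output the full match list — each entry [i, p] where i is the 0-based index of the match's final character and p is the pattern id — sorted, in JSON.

Build:
Trie nodes:
  n0 'ε': a→7 b→6 d→1
  n1 'd': b→9 d→2
  n2 'dd': b→3
  n3 'ddb': c→4
  n4 'ddbc': c→5
  n5 'ddbcc': ·  [P0 ends]
  n6 'b': ·  [P1 ends]
  n7 'a': a→12 b→8 c→14 d→16
  n8 'ab': ·  [P2 ends]
  n9 'db': a→10
  n10 'dba': d→11
  n11 'dbad': ·  [P3 ends]
  n12 'aa': b→13
  n13 'aab': ·  [P4 ends]
  n14 'ac': d→15  [P5 ends]
  n15 'acd': ·  [P6 ends]
  n16 'ad': b→17
  n17 'adb': b→18
  n18 'adbb': ·  [P7 ends]

Failure links (BFS by depth):
  fail(1) 'd': from fail(0)=0 chase 'd': 0 ⇒ 0;  out=∅∪out(0)=∅
  fail(6) 'b': from fail(0)=0 chase 'b': 0 ⇒ 0;  out={1}∪out(0)={1}
  fail(7) 'a': from fail(0)=0 chase 'a': 0 ⇒ 0;  out=∅∪out(0)=∅
  fail(2) 'dd': from fail(1)=0 chase 'd': 0 ⇒ 1;  out=∅∪out(1)=∅
  fail(8) 'ab': from fail(7)=0 chase 'b': 0 ⇒ 6;  out={2}∪out(6)={1,2}
  fail(9) 'db': from fail(1)=0 chase 'b': 0 ⇒ 6;  out=∅∪out(6)={1}
  fail(12) 'aa': from fail(7)=0 chase 'a': 0 ⇒ 7;  out=∅∪out(7)=∅
  fail(14) 'ac': from fail(7)=0 chase 'c': 0 ⇒ 0;  out={5}∪out(0)={5}
  fail(16) 'ad': from fail(7)=0 chase 'd': 0 ⇒ 1;  out=∅∪out(1)=∅
  fail(3) 'ddb': from fail(2)=1 chase 'b': 1 ⇒ 9;  out=∅∪out(9)={1}
  fail(10) 'dba': from fail(9)=6 chase 'a': 6→0 ⇒ 7;  out=∅∪out(7)=∅
  fail(13) 'aab': from fail(12)=7 chase 'b': 7 ⇒ 8;  out={4}∪out(8)={1,2,4}
  fail(15) 'acd': from fail(14)=0 chase 'd': 0 ⇒ 1;  out={6}∪out(1)={6}
  fail(17) 'adb': from fail(16)=1 chase 'b': 1 ⇒ 9;  out=∅∪out(9)={1}
  fail(4) 'ddbc': from fail(3)=9 chase 'c': 9→6→0 ⇒ 0;  out=∅∪out(0)=∅
  fail(11) 'dbad': from fail(10)=7 chase 'd': 7 ⇒ 16;  out={3}∪out(16)={3}
  fail(18) 'adbb': from fail(17)=9 chase 'b': 9→6→0 ⇒ 6;  out={7}∪out(6)={1,7}
  fail(5) 'ddbcc': from fail(4)=0 chase 'c': 0 ⇒ 0;  out={0}∪out(0)={0}

Text stream:
i=0 'a': node 0→7
i=1 'd': node 7→16
i=2 'd': node 16→2 ·f
i=3 'b': node 2→3  ** P1@[3:3]
i=4 'a': node 3→10 ·f
i=5 'd': node 10→11  ** P3@[2:5]
i=6 'a': node 11→7 ·f
i=7 'c': node 7→14  ** P5@[6:7]
i=8 'd': node 14→15  ** P6@[6:8]
i=9 'd': node 15→2 ·f
i=10 'b': node 2→3  ** P1@[10:10]
i=11 'a': node 3→10 ·f
i=12 'd': node 10→11  ** P3@[9:12]
i=13 'b': node 11→17 ·f  ** P1@[13:13]
i=14 'a': node 17→10 ·f
i=15 'a': node 10→12 ·f
i=16 'b': node 12→13  ** P1@[16:16],P2@[15:16],P4@[14:16]
i=17 'd': node 13→1 ·f
i=18 'a': node 1→7 ·f
i=19 'c': node 7→14  ** P5@[18:19]
i=20 'd': node 14→15  ** P6@[18:20]
i=21 'a': node 15→7 ·f
i=22 'a': node 7→12
i=23 'b': node 12→13  ** P1@[23:23],P2@[22:23],P4@[21:23]
i=24 'a': node 13→7 ·f
i=25 'c': node 7→14  ** P5@[24:25]
i=26 'd': node 14→15  ** P6@[24:26]
i=27 'd': node 15→2 ·f
i=28 'b': node 2→3  ** P1@[28:28]
i=29 'c': node 3→4
i=30 'c': node 4→5  ** P0@[26:30]
i=31 'd': node 5→1 ·f
i=32 'b': node 1→9  ** P1@[32:32]
i=33 'a': node 9→10
i=34 'd': node 10→11  ** P3@[31:34]
i=35 'b': node 11→17 ·f  ** P1@[35:35]
i=36 'a': node 17→10 ·f
i=37 'd': node 10→11  ** P3@[34:37]
i=38 'b': node 11→17 ·f  ** P1@[38:38]
i=39 'b': node 17→18  ** P1@[39:39],P7@[36:39]
i=40 'd': node 18→1 ·f
i=41 'a': node 1→7 ·f
i=42 'b': node 7→8  ** P1@[42:42],P2@[41:42]
i=43 'a': node 8→7 ·f
i=44 'a': node 7→12
i=45 'd': node 12→16 ·f
i=46 'b': node 16→17  ** P1@[46:46]
i=47 'b': node 17→18  ** P1@[47:47],P7@[44:47]
i=48 'c': node 18→0 ·f
i=49 'd': node 0→1
i=50 'b': node 1→9  ** P1@[50:50]
i=51 'a': node 9→10
i=52 'd': node 10→11  ** P3@[49:52]
i=53 'a': node 11→7 ·f
i=54 'c': node 7→14  ** P5@[53:54]
i=55 'b': node 14→6 ·f  ** P1@[55:55]
i=56 'b': node 6→6 ·f  ** P1@[56:56]
i=57 'a': node 6→7 ·f
i=58 'c': node 7→14  ** P5@[57:58]
i=59 'a': node 14→7 ·f
i=60 'd': node 7→16
i=61 'b': node 16→17  ** P1@[61:61]
i=62 'b': node 17→18  ** P1@[62:62],P7@[59:62]
i=63 'b': node 18→6 ·f  ** P1@[63:63]
i=64 'a': node 6→7 ·f
i=65 'c': node 7→14  ** P5@[64:65]
i=66 'a': node 14→7 ·f
i=67 'c': node 7→14  ** P5@[66:67]
i=68 'b': node 14→6 ·f  ** P1@[68:68]
i=69 'd': node 6→1 ·f
i=70 'a': node 1→7 ·f
i=71 'c': node 7→14  ** P5@[70:71]

Result: [[3,1],[5,3],[7,5],[8,6],[10,1],[12,3],[13,1],[16,1],[16,2],[16,4],[19,5],[20,6],[23,1],[23,2],[23,4],[25,5],[26,6],[28,1],[30,0],[32,1],[34,3],[35,1],[37,3],[38,1],[39,1],[39,7],[42,1],[42,2],[46,1],[47,1],[47,7],[50,1],[52,3],[54,5],[55,1],[56,1],[58,5],[61,1],[62,1],[62,7],[63,1],[65,5],[67,5],[68,1],[71,5]]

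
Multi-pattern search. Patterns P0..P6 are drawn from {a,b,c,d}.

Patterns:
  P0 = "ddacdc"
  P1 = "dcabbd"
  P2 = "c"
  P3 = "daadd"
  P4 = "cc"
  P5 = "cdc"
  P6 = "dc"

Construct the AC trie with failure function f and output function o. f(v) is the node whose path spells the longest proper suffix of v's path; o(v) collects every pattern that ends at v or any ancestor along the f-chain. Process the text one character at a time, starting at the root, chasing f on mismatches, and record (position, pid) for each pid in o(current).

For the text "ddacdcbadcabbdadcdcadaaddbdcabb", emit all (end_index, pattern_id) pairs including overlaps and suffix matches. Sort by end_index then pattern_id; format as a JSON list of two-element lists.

Build:
Trie nodes:
  0='ε' goto c→12 d→1
  1='d' goto a→13 c→7 d→2
  2='dd' goto a→3
  3='dda' goto c→4
  4='ddac' goto d→5
  5='ddacd' goto c→6
  6='ddacdc' goto ·  ←P0
  7='dc' goto a→8  ←P6
  8='dca' goto b→9
  9='dcab' goto b→10
  10='dcabb' goto d→11
  11='dcabbd' goto ·  ←P1
  12='c' goto c→17 d→18  ←P2
  13='da' goto a→14
  14='daa' goto d→15
  15='daad' goto d→16
  16='daadd' goto ·  ←P3
  17='cc' goto ·  ←P4
  18='cd' goto c→19
  19='cdc' goto ·  ←P5

BFS fail/out derivation:
  fail(1) 'd': from fail(0)=0 chase 'd': 0 ⇒ 0;  out=∅∪out(0)=∅
  fail(12) 'c': from fail(0)=0 chase 'c': 0 ⇒ 0;  out={2}∪out(0)={2}
  fail(2) 'dd': from fail(1)=0 chase 'd': 0 ⇒ 1;  out=∅∪out(1)=∅
  fail(7) 'dc': from fail(1)=0 chase 'c': 0 ⇒ 12;  out={6}∪out(12)={2,6}
  fail(13) 'da': from fail(1)=0 chase 'a': 0 ⇒ 0;  out=∅∪out(0)=∅
  fail(17) 'cc': from fail(12)=0 chase 'c': 0 ⇒ 12;  out={4}∪out(12)={2,4}
  fail(18) 'cd': from fail(12)=0 chase 'd': 0 ⇒ 1;  out=∅∪out(1)=∅
  fail(3) 'dda': from fail(2)=1 chase 'a': 1 ⇒ 13;  out=∅∪out(13)=∅
  fail(8) 'dca': from fail(7)=12 chase 'a': 12→0 ⇒ 0;  out=∅∪out(0)=∅
  fail(14) 'daa': from fail(13)=0 chase 'a': 0 ⇒ 0;  out=∅∪out(0)=∅
  fail(19) 'cdc': from fail(18)=1 chase 'c': 1 ⇒ 7;  out={5}∪out(7)={2,5,6}
  fail(4) 'ddac': from fail(3)=13 chase 'c': 13→0 ⇒ 12;  out=∅∪out(12)={2}
  fail(9) 'dcab': from fail(8)=0 chase 'b': 0 ⇒ 0;  out=∅∪out(0)=∅
  fail(15) 'daad': from fail(14)=0 chase 'd': 0 ⇒ 1;  out=∅∪out(1)=∅
  fail(5) 'ddacd': from fail(4)=12 chase 'd': 12 ⇒ 18;  out=∅∪out(18)=∅
  fail(10) 'dcabb': from fail(9)=0 chase 'b': 0 ⇒ 0;  out=∅∪out(0)=∅
  fail(16) 'daadd': from fail(15)=1 chase 'd': 1 ⇒ 2;  out={3}∪out(2)={3}
  fail(6) 'ddacdc': from fail(5)=18 chase 'c': 18 ⇒ 19;  out={0}∪out(19)={0,2,5,6}
  fail(11) 'dcabbd': from fail(10)=0 chase 'd': 0 ⇒ 1;  out={1}∪out(1)={1}

Text stream:
pos 0 'd': at 1
pos 1 'd': at 2
pos 2 'a': at 3
pos 3 'c': at 4  emit P2@[3:3]
pos 4 'd': at 5
pos 5 'c': at 6  emit P0@[0:5],P2@[5:5],P5@[3:5],P6@[4:5]
pos 6 'b': at 0 (via fail)
pos 7 'a': at 0
pos 8 'd': at 1
pos 9 'c': at 7  emit P2@[9:9],P6@[8:9]
pos 10 'a': at 8
pos 11 'b': at 9
pos 12 'b': at 10
pos 13 'd': at 11  emit P1@[8:13]
pos 14 'a': at 13 (via fail)
pos 15 'd': at 1 (via fail)
pos 16 'c': at 7  emit P2@[16:16],P6@[15:16]
pos 17 'd': at 18 (via fail)
pos 18 'c': at 19  emit P2@[18:18],P5@[16:18],P6@[17:18]
pos 19 'a': at 8 (via fail)
pos 20 'd': at 1 (via fail)
pos 21 'a': at 13
pos 22 'a': at 14
pos 23 'd': at 15
pos 24 'd': at 16  emit P3@[20:24]
pos 25 'b': at 0 (via fail)
pos 26 'd': at 1
pos 27 'c': at 7  emit P2@[27:27],P6@[26:27]
pos 28 'a': at 8
pos 29 'b': at 9
pos 30 'b': at 10

Result: [[3,2],[5,0],[5,2],[5,5],[5,6],[9,2],[9,6],[13,1],[16,2],[16,6],[18,2],[18,5],[18,6],[24,3],[27,2],[27,6]]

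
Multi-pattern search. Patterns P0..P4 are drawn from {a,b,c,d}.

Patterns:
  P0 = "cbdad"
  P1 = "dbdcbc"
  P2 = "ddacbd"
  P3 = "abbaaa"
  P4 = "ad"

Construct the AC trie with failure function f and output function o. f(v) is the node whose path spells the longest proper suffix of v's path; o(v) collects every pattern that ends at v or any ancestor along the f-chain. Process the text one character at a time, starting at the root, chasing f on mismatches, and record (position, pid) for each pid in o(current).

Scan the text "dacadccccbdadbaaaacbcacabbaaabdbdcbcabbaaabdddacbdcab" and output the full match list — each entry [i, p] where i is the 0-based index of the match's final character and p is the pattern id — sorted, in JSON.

Build automaton:
Trie nodes:
  0='ε' goto a→17 c→1 d→6
  1='c' goto b→2
  2='cb' goto d→3
  3='cbd' goto a→4
  4='cbda' goto d→5
  5='cbdad' goto ·  ←P0
  6='d' goto b→7 d→12
  7='db' goto d→8
  8='dbd' goto c→9
  9='dbdc' goto b→10
  10='dbdcb' goto c→11
  11='dbdcbc' goto ·  ←P1
  12='dd' goto a→13
  13='dda' goto c→14
  14='ddac' goto b→15
  15='ddacb' goto d→16
  16='ddacbd' goto ·  ←P2
  17='a' goto b→18 d→23
  18='ab' goto b→19
  19='abb' goto a→20
  20='abba' goto a→21
  21='abbaa' goto a→22
  22='abbaaa' goto ·  ←P3
  23='ad' goto ·  ←P4

BFS fail/out derivation:
  fail(1) 'c': from fail(0)=0 chase 'c': 0 ⇒ 0;  out=∅∪out(0)=∅
  fail(6) 'd': from fail(0)=0 chase 'd': 0 ⇒ 0;  out=∅∪out(0)=∅
  fail(17) 'a': from fail(0)=0 chase 'a': 0 ⇒ 0;  out=∅∪out(0)=∅
  fail(2) 'cb': from fail(1)=0 chase 'b': 0 ⇒ 0;  out=∅∪out(0)=∅
  fail(7) 'db': from fail(6)=0 chase 'b': 0 ⇒ 0;  out=∅∪out(0)=∅
  fail(12) 'dd': from fail(6)=0 chase 'd': 0 ⇒ 6;  out=∅∪out(6)=∅
  fail(18) 'ab': from fail(17)=0 chase 'b': 0 ⇒ 0;  out=∅∪out(0)=∅
  fail(23) 'ad': from fail(17)=0 chase 'd': 0 ⇒ 6;  out={4}∪out(6)={4}
  fail(3) 'cbd': from fail(2)=0 chase 'd': 0 ⇒ 6;  out=∅∪out(6)=∅
  fail(8) 'dbd': from fail(7)=0 chase 'd': 0 ⇒ 6;  out=∅∪out(6)=∅
  fail(13) 'dda': from fail(12)=6 chase 'a': 6→0 ⇒ 17;  out=∅∪out(17)=∅
  fail(19) 'abb': from fail(18)=0 chase 'b': 0 ⇒ 0;  out=∅∪out(0)=∅
  fail(4) 'cbda': from fail(3)=6 chase 'a': 6→0 ⇒ 17;  out=∅∪out(17)=∅
  fail(9) 'dbdc': from fail(8)=6 chase 'c': 6→0 ⇒ 1;  out=∅∪out(1)=∅
  fail(14) 'ddac': from fail(13)=17 chase 'c': 17→0 ⇒ 1;  out=∅∪out(1)=∅
  fail(20) 'abba': from fail(19)=0 chase 'a': 0 ⇒ 17;  out=∅∪out(17)=∅
  fail(5) 'cbdad': from fail(4)=17 chase 'd': 17 ⇒ 23;  out={0}∪out(23)={0,4}
  fail(10) 'dbdcb': from fail(9)=1 chase 'b': 1 ⇒ 2;  out=∅∪out(2)=∅
  fail(15) 'ddacb': from fail(14)=1 chase 'b': 1 ⇒ 2;  out=∅∪out(2)=∅
  fail(21) 'abbaa': from fail(20)=17 chase 'a': 17→0 ⇒ 17;  out=∅∪out(17)=∅
  fail(11) 'dbdcbc': from fail(10)=2 chase 'c': 2→0 ⇒ 1;  out={1}∪out(1)={1}
  fail(16) 'ddacbd': from fail(15)=2 chase 'd': 2 ⇒ 3;  out={2}∪out(3)={2}
  fail(22) 'abbaaa': from fail(21)=17 chase 'a': 17→0 ⇒ 17;  out={3}∪out(17)={3}

Scan:
i=0 'd': node 0→6
i=1 'a': node 6→17 ·f
i=2 'c': node 17→1 ·f
i=3 'a': node 1→17 ·f
i=4 'd': node 17→23  ** P4@[3:4]
i=5 'c': node 23→1 ·f
i=6 'c': node 1→1 ·f
i=7 'c': node 1→1 ·f
i=8 'c': node 1→1 ·f
i=9 'b': node 1→2
i=10 'd': node 2→3
i=11 'a': node 3→4
i=12 'd': node 4→5  ** P0@[8:12],P4@[11:12]
i=13 'b': node 5→7 ·f
i=14 'a': node 7→17 ·f
i=15 'a': node 17→17 ·f
i=16 'a': node 17→17 ·f
i=17 'a': node 17→17 ·f
i=18 'c': node 17→1 ·f
i=19 'b': node 1→2
i=20 'c': node 2→1 ·f
i=21 'a': node 1→17 ·f
i=22 'c': node 17→1 ·f
i=23 'a': node 1→17 ·f
i=24 'b': node 17→18
i=25 'b': node 18→19
i=26 'a': node 19→20
i=27 'a': node 20→21
i=28 'a': node 21→22  ** P3@[23:28]
i=29 'b': node 22→18 ·f
i=30 'd': node 18→6 ·f
i=31 'b': node 6→7
i=32 'd': node 7→8
i=33 'c': node 8→9
i=34 'b': node 9→10
i=35 'c': node 10→11  ** P1@[30:35]
i=36 'a': node 11→17 ·f
i=37 'b': node 17→18
i=38 'b': node 18→19
i=39 'a': node 19→20
i=40 'a': node 20→21
i=41 'a': node 21→22  ** P3@[36:41]
i=42 'b': node 22→18 ·f
i=43 'd': node 18→6 ·f
i=44 'd': node 6→12
i=45 'd': node 12→12 ·f
i=46 'a': node 12→13
i=47 'c': node 13→14
i=48 'b': node 14→15
i=49 'd': node 15→16  ** P2@[44:49]
i=50 'c': node 16→1 ·f
i=51 'a': node 1→17 ·f
i=52 'b': node 17→18

Matches: [[4,4],[12,0],[12,4],[28,3],[35,1],[41,3],[49,2]]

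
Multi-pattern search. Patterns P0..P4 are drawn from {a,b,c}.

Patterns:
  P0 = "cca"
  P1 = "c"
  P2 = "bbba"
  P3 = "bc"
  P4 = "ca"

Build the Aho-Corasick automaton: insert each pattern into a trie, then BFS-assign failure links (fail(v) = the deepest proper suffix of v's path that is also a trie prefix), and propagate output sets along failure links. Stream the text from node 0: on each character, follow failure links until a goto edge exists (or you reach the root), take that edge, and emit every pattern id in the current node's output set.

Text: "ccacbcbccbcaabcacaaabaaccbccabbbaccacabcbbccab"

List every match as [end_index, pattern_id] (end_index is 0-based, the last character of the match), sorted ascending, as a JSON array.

Build:
Trie (insert patterns):
  0='ε' goto b→4 c→1
  1='c' goto a→9 c→2  ←P1
  2='cc' goto a→3
  3='cca' goto ·  ←P0
  4='b' goto b→5 c→8
  5='bb' goto b→6
  6='bbb' goto a→7
  7='bbba' goto ·  ←P2
  8='bc' goto ·  ←P3
  9='ca' goto ·  ←P4

BFS fail/out derivation:
  n1('c'): parent n0 fail=0; on 'c' 0 → fail=0;  out {1}∪∅={1}
  n4('b'): parent n0 fail=0; on 'b' 0 → fail=0;  out ∅∪∅=∅
  n2('cc'): parent n1 fail=0; on 'c' 0 → fail=1;  out ∅∪{1}={1}
  n5('bb'): parent n4 fail=0; on 'b' 0 → fail=4;  out ∅∪∅=∅
  n8('bc'): parent n4 fail=0; on 'c' 0 → fail=1;  out {3}∪{1}={1,3}
  n9('ca'): parent n1 fail=0; on 'a' 0 → fail=0;  out {4}∪∅={4}
  n3('cca'): parent n2 fail=1; on 'a' 1 → fail=9;  out {0}∪{4}={0,4}
  n6('bbb'): parent n5 fail=4; on 'b' 4 → fail=5;  out ∅∪∅=∅
  n7('bbba'): parent n6 fail=5; on 'a' 5→4→0 → fail=0;  out {2}∪∅={2}

Run:
pos 0 'c': at 1  ** P1@[0:0]
pos 1 'c': at 2  ** P1@[1:1]
pos 2 'a': at 3  ** P0@[0:2],P4@[1:2]
pos 3 'c': at 1 ·f  ** P1@[3:3]
pos 4 'b': at 4 ·f
pos 5 'c': at 8  ** P1@[5:5],P3@[4:5]
pos 6 'b': at 4 ·f
pos 7 'c': at 8  ** P1@[7:7],P3@[6:7]
pos 8 'c': at 2 ·f  ** P1@[8:8]
pos 9 'b': at 4 ·f
pos 10 'c': at 8  ** P1@[10:10],P3@[9:10]
pos 11 'a': at 9 ·f  ** P4@[10:11]
pos 12 'a': at 0 ·f
pos 13 'b': at 4
pos 14 'c': at 8  ** P1@[14:14],P3@[13:14]
pos 15 'a': at 9 ·f  ** P4@[14:15]
pos 16 'c': at 1 ·f  ** P1@[16:16]
pos 17 'a': at 9  ** P4@[16:17]
pos 18 'a': at 0 ·f
pos 19 'a': at 0
pos 20 'b': at 4
pos 21 'a': at 0 ·f
pos 22 'a': at 0
pos 23 'c': at 1  ** P1@[23:23]
pos 24 'c': at 2  ** P1@[24:24]
pos 25 'b': at 4 ·f
pos 26 'c': at 8  ** P1@[26:26],P3@[25:26]
pos 27 'c': at 2 ·f  ** P1@[27:27]
pos 28 'a': at 3  ** P0@[26:28],P4@[27:28]
pos 29 'b': at 4 ·f
pos 30 'b': at 5
pos 31 'b': at 6
pos 32 'a': at 7  ** P2@[29:32]
pos 33 'c': at 1 ·f  ** P1@[33:33]
pos 34 'c': at 2  ** P1@[34:34]
pos 35 'a': at 3  ** P0@[33:35],P4@[34:35]
pos 36 'c': at 1 ·f  ** P1@[36:36]
pos 37 'a': at 9  ** P4@[36:37]
pos 38 'b': at 4 ·f
pos 39 'c': at 8  ** P1@[39:39],P3@[38:39]
pos 40 'b': at 4 ·f
pos 41 'b': at 5
pos 42 'c': at 8 ·f  ** P1@[42:42],P3@[41:42]
pos 43 'c': at 2 ·f  ** P1@[43:43]
pos 44 'a': at 3  ** P0@[42:44],P4@[43:44]
pos 45 'b': at 4 ·f

Matches: [[0,1],[1,1],[2,0],[2,4],[3,1],[5,1],[5,3],[7,1],[7,3],[8,1],[10,1],[10,3],[11,4],[14,1],[14,3],[15,4],[16,1],[17,4],[23,1],[24,1],[26,1],[26,3],[27,1],[28,0],[28,4],[32,2],[33,1],[34,1],[35,0],[35,4],[36,1],[37,4],[39,1],[39,3],[42,1],[42,3],[43,1],[44,0],[44,4]]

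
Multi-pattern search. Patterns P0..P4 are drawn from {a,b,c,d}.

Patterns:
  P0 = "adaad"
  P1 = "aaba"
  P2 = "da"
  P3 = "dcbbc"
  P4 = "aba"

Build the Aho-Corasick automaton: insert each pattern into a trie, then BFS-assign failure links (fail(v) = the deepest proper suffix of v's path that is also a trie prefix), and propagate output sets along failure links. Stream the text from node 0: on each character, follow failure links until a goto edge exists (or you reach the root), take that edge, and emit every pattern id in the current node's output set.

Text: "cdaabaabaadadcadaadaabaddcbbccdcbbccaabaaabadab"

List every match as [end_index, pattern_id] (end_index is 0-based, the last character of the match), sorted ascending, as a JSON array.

Construct AC machine:
Trie (insert patterns):
  n0 'ε': a→1 d→9
  n1 'a': a→6 b→15 d→2
  n2 'ad': a→3
  n3 'ada': a→4
  n4 'adaa': d→5
  n5 'adaad': ·  [P0 ends]
  n6 'aa': b→7
  n7 'aab': a→8
  n8 'aaba': ·  [P1 ends]
  n9 'd': a→10 c→11
  n10 'da': ·  [P2 ends]
  n11 'dc': b→12
  n12 'dcb': b→13
  n13 'dcbb': c→14
  n14 'dcbbc': ·  [P3 ends]
  n15 'ab': a→16
  n16 'aba': ·  [P4 ends]

BFS fail/out derivation:
  fail(1) 'a': from fail(0)=0 chase 'a': 0 ⇒ 0;  out=∅∪out(0)=∅
  fail(9) 'd': from fail(0)=0 chase 'd': 0 ⇒ 0;  out=∅∪out(0)=∅
  fail(2) 'ad': from fail(1)=0 chase 'd': 0 ⇒ 9;  out=∅∪out(9)=∅
  fail(6) 'aa': from fail(1)=0 chase 'a': 0 ⇒ 1;  out=∅∪out(1)=∅
  fail(10) 'da': from fail(9)=0 chase 'a': 0 ⇒ 1;  out={2}∪out(1)={2}
  fail(11) 'dc': from fail(9)=0 chase 'c': 0 ⇒ 0;  out=∅∪out(0)=∅
  fail(15) 'ab': from fail(1)=0 chase 'b': 0 ⇒ 0;  out=∅∪out(0)=∅
  fail(3) 'ada': from fail(2)=9 chase 'a': 9 ⇒ 10;  out=∅∪out(10)={2}
  fail(7) 'aab': from fail(6)=1 chase 'b': 1 ⇒ 15;  out=∅∪out(15)=∅
  fail(12) 'dcb': from fail(11)=0 chase 'b': 0 ⇒ 0;  out=∅∪out(0)=∅
  fail(16) 'aba': from fail(15)=0 chase 'a': 0 ⇒ 1;  out={4}∪out(1)={4}
  fail(4) 'adaa': from fail(3)=10 chase 'a': 10→1 ⇒ 6;  out=∅∪out(6)=∅
  fail(8) 'aaba': from fail(7)=15 chase 'a': 15 ⇒ 16;  out={1}∪out(16)={1,4}
  fail(13) 'dcbb': from fail(12)=0 chase 'b': 0 ⇒ 0;  out=∅∪out(0)=∅
  fail(5) 'adaad': from fail(4)=6 chase 'd': 6→1 ⇒ 2;  out={0}∪out(2)={0}
  fail(14) 'dcbbc': from fail(13)=0 chase 'c': 0 ⇒ 0;  out={3}∪out(0)={3}

Text stream:
i=0 'c': node 0→0
i=1 'd': node 0→9
i=2 'a': node 9→10  ** P2@[1:2]
i=3 'a': node 10→6 ·f
i=4 'b': node 6→7
i=5 'a': node 7→8  ** P1@[2:5],P4@[3:5]
i=6 'a': node 8→6 ·f
i=7 'b': node 6→7
i=8 'a': node 7→8  ** P1@[5:8],P4@[6:8]
i=9 'a': node 8→6 ·f
i=10 'd': node 6→2 ·f
i=11 'a': node 2→3  ** P2@[10:11]
i=12 'd': node 3→2 ·f
i=13 'c': node 2→11 ·f
i=14 'a': node 11→1 ·f
i=15 'd': node 1→2
i=16 'a': node 2→3  ** P2@[15:16]
i=17 'a': node 3→4
i=18 'd': node 4→5  ** P0@[14:18]
i=19 'a': node 5→3 ·f  ** P2@[18:19]
i=20 'a': node 3→4
i=21 'b': node 4→7 ·f
i=22 'a': node 7→8  ** P1@[19:22],P4@[20:22]
i=23 'd': node 8→2 ·f
i=24 'd': node 2→9 ·f
i=25 'c': node 9→11
i=26 'b': node 11→12
i=27 'b': node 12→13
i=28 'c': node 13→14  ** P3@[24:28]
i=29 'c': node 14→0 ·f
i=30 'd': node 0→9
i=31 'c': node 9→11
i=32 'b': node 11→12
i=33 'b': node 12→13
i=34 'c': node 13→14  ** P3@[30:34]
i=35 'c': node 14→0 ·f
i=36 'a': node 0→1
i=37 'a': node 1→6
i=38 'b': node 6→7
i=39 'a': node 7→8  ** P1@[36:39],P4@[37:39]
i=40 'a': node 8→6 ·f
i=41 'a': node 6→6 ·f
i=42 'b': node 6→7
i=43 'a': node 7→8  ** P1@[40:43],P4@[41:43]
i=44 'd': node 8→2 ·f
i=45 'a': node 2→3  ** P2@[44:45]
i=46 'b': node 3→15 ·f

Result: [[2,2],[5,1],[5,4],[8,1],[8,4],[11,2],[16,2],[18,0],[19,2],[22,1],[22,4],[28,3],[34,3],[39,1],[39,4],[43,1],[43,4],[45,2]]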